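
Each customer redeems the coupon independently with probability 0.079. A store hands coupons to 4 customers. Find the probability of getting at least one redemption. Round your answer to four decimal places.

0.2805

P(at least one) = 1 − P(none) = 1 − (1 − 0.079)^4
= 1 − 0.719513 = 0.280487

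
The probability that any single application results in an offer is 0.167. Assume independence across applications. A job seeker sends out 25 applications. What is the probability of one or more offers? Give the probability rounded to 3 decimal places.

0.990

P(at least one) = 1 − P(none) = 1 − (1 − 0.167)^25
= 1 − 0.01038 = 0.98962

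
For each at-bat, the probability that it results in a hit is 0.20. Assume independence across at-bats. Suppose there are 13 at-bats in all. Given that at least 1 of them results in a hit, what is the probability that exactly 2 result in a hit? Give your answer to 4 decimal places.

X ~ Binomial(13, 0.20). Want P(X=2 | X≥1) = P(X=2) / P(X≥1).
P(X=2) = C(13,2)·0.20^2·0.80^11 = 0.268006
P(X≥1) = 1 − 0.054976 = 0.945024
Ratio = 0.268006 / 0.945024 = 0.283597

0.2836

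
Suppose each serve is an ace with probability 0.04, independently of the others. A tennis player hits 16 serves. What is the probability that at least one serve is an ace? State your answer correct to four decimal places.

0.4796

P(at least one) = 1 − P(none) = 1 − (1 − 0.04)^16
= 1 − 0.520403 = 0.479597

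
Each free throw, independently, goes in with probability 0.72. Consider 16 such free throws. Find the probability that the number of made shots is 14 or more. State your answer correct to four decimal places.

0.1323

X ~ Binomial(16, 0.72); P(X ≥ 14) = Σ C(16,k) p^k (1−p)^(16−k) over k:
  k=14: C(16,14)·0.72^14·0.28^2 = 0.094657
  k=15: C(16,15)·0.72^15·0.28^1 = 0.032454
  k=16: C(16,16)·0.72^16·0.28^0 = 0.005216
Total = 0.132326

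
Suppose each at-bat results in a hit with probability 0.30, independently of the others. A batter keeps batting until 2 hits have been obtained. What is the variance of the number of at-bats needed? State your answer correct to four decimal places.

Y = total at-bats until the second success; negative binomial with r=2, p=0.30.
Var(Y) = r(1−p)/p² = 2·0.70 / 0.30² = 15.555556

15.5556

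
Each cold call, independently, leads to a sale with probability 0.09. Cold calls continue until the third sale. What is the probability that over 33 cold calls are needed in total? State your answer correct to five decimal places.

Needing more than 33 cold calls ⇔ fewer than 3 successes in the first 33. With X ~ Binomial(33, 0.09), P(Y > 33) = P(X ≤ 2).
  k=0: C(33,0)·0.09^0·0.91^33 = 0.0445006
  k=1: C(33,1)·0.09^1·0.91^32 = 0.1452382
  k=2: C(33,2)·0.09^2·0.91^31 = 0.2298276
P(X ≤ 2) = 0.4195664

0.41957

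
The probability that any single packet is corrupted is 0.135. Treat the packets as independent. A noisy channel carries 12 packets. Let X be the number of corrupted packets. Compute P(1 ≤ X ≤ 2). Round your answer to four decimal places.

X ~ Binomial(12, 0.135); P(1 ≤ X ≤ 2) = Σ C(12,k) p^k (1−p)^(12−k) over k:
  k=1: C(12,1)·0.135^1·0.865^11 = 0.328619
  k=2: C(12,2)·0.135^2·0.865^10 = 0.282080
Total = 0.610699

0.6107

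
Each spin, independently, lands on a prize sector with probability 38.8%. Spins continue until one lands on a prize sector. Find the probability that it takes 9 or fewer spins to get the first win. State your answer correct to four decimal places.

Y = number of spins to the first success; geometric, p = 0.388.
P(Y ≤ 9) = 1 − (1−p)^9 = 1 − 0.012044 = 0.987956

0.9880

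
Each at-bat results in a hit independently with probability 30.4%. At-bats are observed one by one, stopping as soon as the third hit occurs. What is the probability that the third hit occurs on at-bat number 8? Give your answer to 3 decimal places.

0.096

Y = trial on which the third success occurs; negative binomial, r=3, p=0.304.
P(Y=8) = C(7,2) · p^3 · (1−p)^5
= 21 · 0.028094 · 0.16332 = 0.09636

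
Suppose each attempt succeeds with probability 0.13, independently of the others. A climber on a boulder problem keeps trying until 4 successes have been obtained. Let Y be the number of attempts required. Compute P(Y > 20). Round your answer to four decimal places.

0.7427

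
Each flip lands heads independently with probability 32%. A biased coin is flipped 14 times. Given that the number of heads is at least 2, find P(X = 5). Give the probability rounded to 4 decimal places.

X ~ Binomial(14, 0.32). Want P(X=5 | X≥2) = P(X=5) / P(X≥2).
P(X=5) = C(14,5)·0.32^5·0.68^9 = 0.208831
P(X≥2) = 1 − 0.004520 − 0.029778 = 0.965702
Ratio = 0.208831 / 0.965702 = 0.216247

0.2162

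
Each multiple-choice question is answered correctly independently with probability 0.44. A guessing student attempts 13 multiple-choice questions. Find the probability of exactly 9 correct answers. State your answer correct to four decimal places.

0.0435

X ~ Binomial(n=13, p=0.44).
P(X=9) = C(13,9) · p^9 · (1−p)^4
= 715 · 0.00061812 · 0.098345 = 0.043464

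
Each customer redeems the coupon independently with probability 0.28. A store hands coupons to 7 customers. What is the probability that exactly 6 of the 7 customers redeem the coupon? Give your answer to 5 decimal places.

X ~ Binomial(n=7, p=0.28).
P(X=6) = C(7,6) · p^6 · (1−p)^1
= 7 · 0.00048189 · 0.72 = 0.0024287

0.00243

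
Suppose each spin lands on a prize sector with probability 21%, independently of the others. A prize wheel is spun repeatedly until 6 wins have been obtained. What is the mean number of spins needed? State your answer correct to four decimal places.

28.5714

Y = total spins until the sixth success; negative binomial with r=6, p=0.21.
E[Y] = r / p = 6 / 0.21 = 28.571429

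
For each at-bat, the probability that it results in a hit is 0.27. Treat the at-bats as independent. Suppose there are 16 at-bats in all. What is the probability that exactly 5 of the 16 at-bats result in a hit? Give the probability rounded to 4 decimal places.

0.1966

X ~ Binomial(n=16, p=0.27).
P(X=5) = C(16,5) · p^5 · (1−p)^11
= 4368 · 0.0014349 · 0.031373 = 0.196631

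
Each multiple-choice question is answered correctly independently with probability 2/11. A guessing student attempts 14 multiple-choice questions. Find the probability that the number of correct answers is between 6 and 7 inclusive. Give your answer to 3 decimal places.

0.027

X ~ Binomial(14, 0.181818); P(6 ≤ X ≤ 7) = Σ C(14,k) p^k (1−p)^(14−k) over k:
  k=6: C(14,6)·0.181818^6·0.818182^8 = 0.02179
  k=7: C(14,7)·0.181818^7·0.818182^7 = 0.00553
Total = 0.02732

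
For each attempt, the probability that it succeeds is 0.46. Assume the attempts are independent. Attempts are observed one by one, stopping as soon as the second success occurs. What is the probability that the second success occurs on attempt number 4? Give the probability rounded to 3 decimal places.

Y = trial on which the second success occurs; negative binomial, r=2, p=0.46.
P(Y=4) = C(3,1) · p^2 · (1−p)^2
= 3 · 0.2116 · 0.2916 = 0.18511

0.185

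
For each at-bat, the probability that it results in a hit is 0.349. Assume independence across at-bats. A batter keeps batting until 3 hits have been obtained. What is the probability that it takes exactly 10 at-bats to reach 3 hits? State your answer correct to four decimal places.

0.0758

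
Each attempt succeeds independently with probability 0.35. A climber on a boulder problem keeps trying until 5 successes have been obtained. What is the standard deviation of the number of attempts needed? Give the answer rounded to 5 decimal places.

Y = total attempts until the fifth success; negative binomial with r=5, p=0.35.
SD(Y) = √[r(1−p)/p²] = √(26.5306122) = 5.1507875

5.15079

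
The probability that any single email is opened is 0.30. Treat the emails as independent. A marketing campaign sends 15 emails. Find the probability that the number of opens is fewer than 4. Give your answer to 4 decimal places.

X ~ Binomial(15, 0.30); P(X ≤ 3) = Σ C(15,k) p^k (1−p)^(15−k) over k:
  k=0: C(15,0)·0.30^0·0.70^15 = 0.004748
  k=1: C(15,1)·0.30^1·0.70^14 = 0.030520
  k=2: C(15,2)·0.30^2·0.70^13 = 0.091560
  k=3: C(15,3)·0.30^3·0.70^12 = 0.170040
Total = 0.296868

0.2969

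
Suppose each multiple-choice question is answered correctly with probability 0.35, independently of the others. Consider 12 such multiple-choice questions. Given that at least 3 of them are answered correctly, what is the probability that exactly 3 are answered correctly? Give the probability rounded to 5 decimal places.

X ~ Binomial(12, 0.35). Want P(X=3 | X≥3) = P(X=3) / P(X≥3).
P(X=3) = C(12,3)·0.35^3·0.65^9 = 0.1953651
P(X≥3) = 1 − 0.0056880 − 0.0367533 − 0.1088463 = 0.8487124
Ratio = 0.1953651 / 0.8487124 = 0.2301900

0.23019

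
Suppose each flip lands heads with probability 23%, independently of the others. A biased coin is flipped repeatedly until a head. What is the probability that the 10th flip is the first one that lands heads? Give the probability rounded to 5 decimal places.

0.02188

Geometric (trials to first success), p = 0.23.
P(Y = 10) = (1−p)^9 · p = 0.095152 · 0.23 = 0.0218849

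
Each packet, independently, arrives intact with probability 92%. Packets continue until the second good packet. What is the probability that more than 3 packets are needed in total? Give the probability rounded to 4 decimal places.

0.0182

Needing more than 3 packets ⇔ fewer than 2 successes in the first 3. With X ~ Binomial(3, 0.92), P(Y > 3) = P(X ≤ 1).
  k=0: C(3,0)·0.92^0·0.08^3 = 0.000512
  k=1: C(3,1)·0.92^1·0.08^2 = 0.017664
P(X ≤ 1) = 0.018176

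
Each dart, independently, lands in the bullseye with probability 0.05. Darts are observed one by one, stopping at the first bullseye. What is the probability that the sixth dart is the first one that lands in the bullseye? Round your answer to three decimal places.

0.039

Geometric (trials to first success), p = 0.05.
P(Y = 6) = (1−p)^5 · p = 0.77378 · 0.05 = 0.03869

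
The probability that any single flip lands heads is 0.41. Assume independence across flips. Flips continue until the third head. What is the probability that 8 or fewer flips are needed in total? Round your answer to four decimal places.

Finishing within 8 flips ⇔ at least 3 successes in the first 8. With X ~ Binomial(8, 0.41), P(Y ≤ 8) = 1 − P(X ≤ 2).
  k=0: C(8,0)·0.41^0·0.59^8 = 0.014683
  k=1: C(8,1)·0.41^1·0.59^7 = 0.081628
  k=2: C(8,2)·0.41^2·0.59^6 = 0.198535
1 − 0.294846 = 0.705154

0.7052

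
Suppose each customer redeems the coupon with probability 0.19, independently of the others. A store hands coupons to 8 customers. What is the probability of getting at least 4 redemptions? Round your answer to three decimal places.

0.048

X ~ Binomial(8, 0.19); P(X ≥ 4) = Σ C(8,k) p^k (1−p)^(8−k) over k:
  k=4: C(8,4)·0.19^4·0.81^4 = 0.03927
  k=5: C(8,5)·0.19^5·0.81^3 = 0.00737
  k=6: C(8,6)·0.19^6·0.81^2 = 0.00086
  k=7: C(8,7)·0.19^7·0.81^1 = 0.00006
  k=8: C(8,8)·0.19^8·0.81^0 = 0.00000
Total = 0.04756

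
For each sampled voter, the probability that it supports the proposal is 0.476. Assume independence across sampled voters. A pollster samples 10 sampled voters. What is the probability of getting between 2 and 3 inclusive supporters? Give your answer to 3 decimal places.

0.198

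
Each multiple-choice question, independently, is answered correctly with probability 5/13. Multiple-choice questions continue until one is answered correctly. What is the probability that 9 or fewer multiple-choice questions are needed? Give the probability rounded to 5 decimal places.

Y = number of multiple-choice questions to the first success; geometric, p = 0.384615.
P(Y ≤ 9) = 1 − (1−p)^9 = 1 − 0.0126567 = 0.9873433

0.98734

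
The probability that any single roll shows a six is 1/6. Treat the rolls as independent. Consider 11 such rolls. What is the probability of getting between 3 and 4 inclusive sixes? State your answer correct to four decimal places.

0.2487

X ~ Binomial(11, 0.166667); P(3 ≤ X ≤ 4) = Σ C(11,k) p^k (1−p)^(11−k) over k:
  k=3: C(11,3)·0.166667^3·0.833333^8 = 0.177656
  k=4: C(11,4)·0.166667^4·0.833333^7 = 0.071062
Total = 0.248719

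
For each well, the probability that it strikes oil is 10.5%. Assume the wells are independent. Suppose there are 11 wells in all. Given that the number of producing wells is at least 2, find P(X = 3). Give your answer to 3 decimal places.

0.243

X ~ Binomial(11, 0.105). Want P(X=3 | X≥2) = P(X=3) / P(X≥2).
P(X=3) = C(11,3)·0.105^3·0.895^8 = 0.07864
P(X≥2) = 1 − 0.29516 − 0.38090 = 0.32394
Ratio = 0.07864 / 0.32394 = 0.24276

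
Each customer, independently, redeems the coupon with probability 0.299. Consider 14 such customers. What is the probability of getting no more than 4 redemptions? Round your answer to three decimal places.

X ~ Binomial(14, 0.299); P(X ≤ 4) = Σ C(14,k) p^k (1−p)^(14−k) over k:
  k=0: C(14,0)·0.299^0·0.701^14 = 0.00692
  k=1: C(14,1)·0.299^1·0.701^13 = 0.04132
  k=2: C(14,2)·0.299^2·0.701^12 = 0.11455
  k=3: C(14,3)·0.299^3·0.701^11 = 0.19544
  k=4: C(14,4)·0.299^4·0.701^10 = 0.22924
Total = 0.58747

0.587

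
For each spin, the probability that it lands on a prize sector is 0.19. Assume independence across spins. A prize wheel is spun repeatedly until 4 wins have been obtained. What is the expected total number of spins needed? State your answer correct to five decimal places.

Y = total spins until the fourth success; negative binomial with r=4, p=0.19.
E[Y] = r / p = 4 / 0.19 = 21.0526316

21.05263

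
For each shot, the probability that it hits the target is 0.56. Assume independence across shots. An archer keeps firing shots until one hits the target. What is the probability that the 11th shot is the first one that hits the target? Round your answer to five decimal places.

0.00015

Geometric (trials to first success), p = 0.56.
P(Y = 11) = (1−p)^10 · p = 0.00027197 · 0.56 = 0.0001523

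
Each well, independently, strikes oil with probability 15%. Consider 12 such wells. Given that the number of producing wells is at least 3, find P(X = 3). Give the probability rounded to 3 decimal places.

X ~ Binomial(12, 0.15). Want P(X=3 | X≥3) = P(X=3) / P(X≥3).
P(X=3) = C(12,3)·0.15^3·0.85^9 = 0.17198
P(X≥3) = 1 − 0.14224 − 0.30122 − 0.29236 = 0.26418
Ratio = 0.17198 / 0.26418 = 0.65097

0.651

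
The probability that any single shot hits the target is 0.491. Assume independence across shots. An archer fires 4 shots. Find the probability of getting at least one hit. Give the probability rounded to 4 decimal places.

0.9329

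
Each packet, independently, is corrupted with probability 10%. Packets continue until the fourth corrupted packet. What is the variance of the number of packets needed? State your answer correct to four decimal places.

360.0000

Y = total packets until the fourth success; negative binomial with r=4, p=0.10.
Var(Y) = r(1−p)/p² = 4·0.90 / 0.10² = 360.000000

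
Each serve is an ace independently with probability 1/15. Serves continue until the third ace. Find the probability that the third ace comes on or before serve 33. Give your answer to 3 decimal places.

Finishing within 33 serves ⇔ at least 3 successes in the first 33. With X ~ Binomial(33, 0.066667), P(Y ≤ 33) = 1 − P(X ≤ 2).
  k=0: C(33,0)·0.066667^0·0.933333^33 = 0.10262
  k=1: C(33,1)·0.066667^1·0.933333^32 = 0.24188
  k=2: C(33,2)·0.066667^2·0.933333^31 = 0.27643
1 − 0.62093 = 0.37907

0.379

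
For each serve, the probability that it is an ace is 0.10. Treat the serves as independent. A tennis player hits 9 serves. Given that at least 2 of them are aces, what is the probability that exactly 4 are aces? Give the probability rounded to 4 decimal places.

0.0330

X ~ Binomial(9, 0.10). Want P(X=4 | X≥2) = P(X=4) / P(X≥2).
P(X=4) = C(9,4)·0.10^4·0.90^5 = 0.007440
P(X≥2) = 1 − 0.387420 − 0.387420 = 0.225159
Ratio = 0.007440 / 0.225159 = 0.033044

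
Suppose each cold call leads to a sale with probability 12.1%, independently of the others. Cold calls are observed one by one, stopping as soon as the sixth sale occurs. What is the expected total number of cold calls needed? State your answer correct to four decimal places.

49.5868

Y = total cold calls until the sixth success; negative binomial with r=6, p=0.121.
E[Y] = r / p = 6 / 0.121 = 49.586777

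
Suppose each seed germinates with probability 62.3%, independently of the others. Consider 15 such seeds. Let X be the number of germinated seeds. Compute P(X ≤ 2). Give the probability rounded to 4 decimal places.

X ~ Binomial(15, 0.623); P(X ≤ 2) = Σ C(15,k) p^k (1−p)^(15−k) over k:
  k=0: C(15,0)·0.623^0·0.377^15 = 0.000000
  k=1: C(15,1)·0.623^1·0.377^14 = 0.000011
  k=2: C(15,2)·0.623^2·0.377^13 = 0.000127
Total = 0.000138

0.0001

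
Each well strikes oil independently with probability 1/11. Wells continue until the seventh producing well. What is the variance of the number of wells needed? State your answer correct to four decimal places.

770.0000

Y = total wells until the seventh success; negative binomial with r=7, p=0.090909.
Var(Y) = r(1−p)/p² = 7·0.909091 / 0.090909² = 770.000000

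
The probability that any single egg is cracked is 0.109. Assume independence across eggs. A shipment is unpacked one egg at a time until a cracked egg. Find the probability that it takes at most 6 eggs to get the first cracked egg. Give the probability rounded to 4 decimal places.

0.4997

Y = number of eggs to the first success; geometric, p = 0.109.
P(Y ≤ 6) = 1 − (1−p)^6 = 1 − 0.500341 = 0.499659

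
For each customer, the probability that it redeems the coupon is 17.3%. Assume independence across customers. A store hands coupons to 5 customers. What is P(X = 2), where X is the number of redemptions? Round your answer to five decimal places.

0.16928

X ~ Binomial(n=5, p=0.173).
P(X=2) = C(5,2) · p^2 · (1−p)^3
= 10 · 0.029929 · 0.56561 = 0.1692812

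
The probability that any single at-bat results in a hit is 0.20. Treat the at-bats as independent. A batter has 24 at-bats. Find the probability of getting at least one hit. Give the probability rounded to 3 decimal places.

P(at least one) = 1 − P(none) = 1 − (1 − 0.20)^24
= 1 − 0.00472 = 0.99528

0.995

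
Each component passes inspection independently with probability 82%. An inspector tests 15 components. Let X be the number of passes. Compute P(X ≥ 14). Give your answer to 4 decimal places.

X ~ Binomial(15, 0.82); P(X ≥ 14) = Σ C(15,k) p^k (1−p)^(15−k) over k:
  k=14: C(15,14)·0.82^14·0.18^1 = 0.167787
  k=15: C(15,15)·0.82^15·0.18^0 = 0.050957
Total = 0.218744

0.2187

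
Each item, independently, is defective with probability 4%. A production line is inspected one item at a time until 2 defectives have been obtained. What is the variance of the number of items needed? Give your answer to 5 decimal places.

1200.00000

Y = total items until the second success; negative binomial with r=2, p=0.04.
Var(Y) = r(1−p)/p² = 2·0.96 / 0.04² = 1200.0000000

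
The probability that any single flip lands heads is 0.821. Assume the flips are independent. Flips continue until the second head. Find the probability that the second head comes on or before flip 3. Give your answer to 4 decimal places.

0.9153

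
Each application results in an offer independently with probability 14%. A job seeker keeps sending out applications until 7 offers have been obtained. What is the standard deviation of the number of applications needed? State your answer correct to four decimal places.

Y = total applications until the seventh success; negative binomial with r=7, p=0.14.
SD(Y) = √[r(1−p)/p²] = √(307.142857) = 17.525492

17.5255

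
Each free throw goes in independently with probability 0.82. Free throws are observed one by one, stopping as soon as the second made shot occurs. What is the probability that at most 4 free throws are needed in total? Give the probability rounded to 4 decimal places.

0.9798

Finishing within 4 free throws ⇔ at least 2 successes in the first 4. With X ~ Binomial(4, 0.82), P(Y ≤ 4) = 1 − P(X ≤ 1).
  k=0: C(4,0)·0.82^0·0.18^4 = 0.001050
  k=1: C(4,1)·0.82^1·0.18^3 = 0.019129
1 − 0.020179 = 0.979821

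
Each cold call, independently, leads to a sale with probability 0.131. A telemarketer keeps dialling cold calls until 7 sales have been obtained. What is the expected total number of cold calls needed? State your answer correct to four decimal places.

53.4351

Y = total cold calls until the seventh success; negative binomial with r=7, p=0.131.
E[Y] = r / p = 7 / 0.131 = 53.435115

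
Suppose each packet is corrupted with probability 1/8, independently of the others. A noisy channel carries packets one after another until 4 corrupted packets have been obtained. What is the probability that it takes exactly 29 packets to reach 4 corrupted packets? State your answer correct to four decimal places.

0.0284

Y = trial on which the fourth success occurs; negative binomial, r=4, p=0.125.
P(Y=29) = C(28,3) · p^4 · (1−p)^25
= 3276 · 0.00024414 · 0.035498 = 0.028391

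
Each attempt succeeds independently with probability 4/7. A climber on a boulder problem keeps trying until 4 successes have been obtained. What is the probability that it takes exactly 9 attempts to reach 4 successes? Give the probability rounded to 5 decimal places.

0.08633

Y = trial on which the fourth success occurs; negative binomial, r=4, p=0.571429.
P(Y=9) = C(8,3) · p^4 · (1−p)^5
= 56 · 0.10662 · 0.014458 = 0.0863280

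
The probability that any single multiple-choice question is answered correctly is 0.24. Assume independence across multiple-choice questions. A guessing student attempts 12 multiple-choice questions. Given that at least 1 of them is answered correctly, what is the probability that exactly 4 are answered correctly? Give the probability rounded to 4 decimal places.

X ~ Binomial(12, 0.24). Want P(X=4 | X≥1) = P(X=4) / P(X≥1).
P(X=4) = C(12,4)·0.24^4·0.76^8 = 0.182793
P(X≥1) = 1 − 0.037133 = 0.962867
Ratio = 0.182793 / 0.962867 = 0.189842

0.1898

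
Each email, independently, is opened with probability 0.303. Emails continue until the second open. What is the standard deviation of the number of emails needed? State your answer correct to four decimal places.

Y = total emails until the second success; negative binomial with r=2, p=0.303.
SD(Y) = √[r(1−p)/p²] = √(15.183697) = 3.896626

3.8966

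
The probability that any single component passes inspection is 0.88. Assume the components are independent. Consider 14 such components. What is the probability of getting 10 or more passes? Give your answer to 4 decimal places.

X ~ Binomial(14, 0.88); P(X ≥ 10) = Σ C(14,k) p^k (1−p)^(14−k) over k:
  k=10: C(14,10)·0.88^10·0.12^4 = 0.057808
  k=11: C(14,11)·0.88^11·0.12^3 = 0.154154
  k=12: C(14,12)·0.88^12·0.12^2 = 0.282615
  k=13: C(14,13)·0.88^13·0.12^1 = 0.318848
  k=14: C(14,14)·0.88^14·0.12^0 = 0.167016
Total = 0.980441

0.9804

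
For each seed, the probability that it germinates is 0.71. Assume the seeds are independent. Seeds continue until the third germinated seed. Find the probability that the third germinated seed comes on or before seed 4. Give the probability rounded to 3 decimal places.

0.669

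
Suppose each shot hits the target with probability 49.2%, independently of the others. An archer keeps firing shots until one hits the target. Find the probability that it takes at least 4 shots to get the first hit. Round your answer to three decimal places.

0.131

Y = number of shots to the first success; geometric, p = 0.492.
P(Y > 3) = P(first 3 all fail) = (1−p)^3 = 0.13110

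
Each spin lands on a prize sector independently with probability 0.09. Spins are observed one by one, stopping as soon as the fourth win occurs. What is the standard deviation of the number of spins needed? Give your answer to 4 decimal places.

21.1986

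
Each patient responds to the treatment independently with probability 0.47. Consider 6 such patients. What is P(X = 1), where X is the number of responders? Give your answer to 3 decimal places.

X ~ Binomial(n=6, p=0.47).
P(X=1) = C(6,1) · p^1 · (1−p)^5
= 6 · 0.47 · 0.04182 = 0.11793

0.118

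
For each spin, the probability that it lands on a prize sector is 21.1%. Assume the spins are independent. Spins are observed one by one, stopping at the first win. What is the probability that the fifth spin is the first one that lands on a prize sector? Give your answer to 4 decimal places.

0.0818

Geometric (trials to first success), p = 0.211.
P(Y = 5) = (1−p)^4 · p = 0.38753 · 0.211 = 0.081769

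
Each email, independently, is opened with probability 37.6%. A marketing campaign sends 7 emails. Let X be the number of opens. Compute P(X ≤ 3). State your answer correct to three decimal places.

X ~ Binomial(7, 0.376); P(X ≤ 3) = Σ C(7,k) p^k (1−p)^(7−k) over k:
  k=0: C(7,0)·0.376^0·0.624^7 = 0.03684
  k=1: C(7,1)·0.376^1·0.624^6 = 0.15538
  k=2: C(7,2)·0.376^2·0.624^5 = 0.28088
  k=3: C(7,3)·0.376^3·0.624^4 = 0.28208
Total = 0.75517

0.755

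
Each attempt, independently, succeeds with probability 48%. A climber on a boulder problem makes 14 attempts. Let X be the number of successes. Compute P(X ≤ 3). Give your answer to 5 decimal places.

0.03993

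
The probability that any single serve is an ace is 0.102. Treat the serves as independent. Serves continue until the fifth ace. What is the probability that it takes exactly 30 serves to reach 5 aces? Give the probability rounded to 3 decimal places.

Y = trial on which the fifth success occurs; negative binomial, r=5, p=0.102.
P(Y=30) = C(29,4) · p^5 · (1−p)^25
= 23751 · 1.1041e-05 · 0.067906 = 0.01781

0.018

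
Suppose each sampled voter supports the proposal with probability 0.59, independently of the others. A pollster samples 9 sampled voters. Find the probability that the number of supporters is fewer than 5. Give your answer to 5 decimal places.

X ~ Binomial(9, 0.59); P(X ≤ 4) = Σ C(9,k) p^k (1−p)^(9−k) over k:
  k=0: C(9,0)·0.59^0·0.41^9 = 0.0003274
  k=1: C(9,1)·0.59^1·0.41^8 = 0.0042400
  k=2: C(9,2)·0.59^2·0.41^7 = 0.0244058
  k=3: C(9,3)·0.59^3·0.41^6 = 0.0819480
  k=4: C(9,4)·0.59^4·0.41^5 = 0.1768878
Total = 0.2878090

0.28781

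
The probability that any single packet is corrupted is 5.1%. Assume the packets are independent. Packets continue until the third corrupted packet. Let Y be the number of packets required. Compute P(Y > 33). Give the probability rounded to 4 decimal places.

0.7640

Needing more than 33 packets ⇔ fewer than 3 successes in the first 33. With X ~ Binomial(33, 0.051), P(Y > 33) = P(X ≤ 2).
  k=0: C(33,0)·0.051^0·0.949^33 = 0.177740
  k=1: C(33,1)·0.051^1·0.949^32 = 0.315212
  k=2: C(33,2)·0.051^2·0.949^31 = 0.271036
P(X ≤ 2) = 0.763988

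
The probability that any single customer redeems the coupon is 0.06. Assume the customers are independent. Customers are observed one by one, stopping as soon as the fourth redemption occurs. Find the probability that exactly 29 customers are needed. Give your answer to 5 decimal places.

0.00904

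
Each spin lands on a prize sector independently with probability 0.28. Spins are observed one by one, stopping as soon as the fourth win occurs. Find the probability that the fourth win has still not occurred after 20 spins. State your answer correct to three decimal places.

Needing more than 20 spins ⇔ fewer than 4 successes in the first 20. With X ~ Binomial(20, 0.28), P(Y > 20) = P(X ≤ 3).
  k=0: C(20,0)·0.28^0·0.72^20 = 0.00140
  k=1: C(20,1)·0.28^1·0.72^19 = 0.01090
  k=2: C(20,2)·0.28^2·0.72^18 = 0.04028
  k=3: C(20,3)·0.28^3·0.72^17 = 0.09398
P(X ≤ 3) = 0.14656

0.147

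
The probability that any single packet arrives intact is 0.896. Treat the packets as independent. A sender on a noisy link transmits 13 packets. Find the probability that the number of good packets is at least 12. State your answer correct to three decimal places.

0.602

X ~ Binomial(13, 0.896); P(X ≥ 12) = Σ C(13,k) p^k (1−p)^(13−k) over k:
  k=12: C(13,12)·0.896^12·0.104^1 = 0.36197
  k=13: C(13,13)·0.896^13·0.104^0 = 0.23989
Total = 0.60186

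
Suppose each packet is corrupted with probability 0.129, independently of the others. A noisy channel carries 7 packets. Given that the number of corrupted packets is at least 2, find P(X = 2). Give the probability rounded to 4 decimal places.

0.7771

X ~ Binomial(7, 0.129). Want P(X=2 | X≥2) = P(X=2) / P(X≥2).
P(X=2) = C(7,2)·0.129^2·0.871^5 = 0.175182
P(X≥2) = 1 − 0.380301 − 0.394273 = 0.225427
Ratio = 0.175182 / 0.225427 = 0.777113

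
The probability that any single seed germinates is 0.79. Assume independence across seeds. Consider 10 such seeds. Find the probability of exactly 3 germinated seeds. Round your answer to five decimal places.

X ~ Binomial(n=10, p=0.79).
P(X=3) = C(10,3) · p^3 · (1−p)^7
= 120 · 0.49304 · 1.8011e-05 = 0.0010656

0.00107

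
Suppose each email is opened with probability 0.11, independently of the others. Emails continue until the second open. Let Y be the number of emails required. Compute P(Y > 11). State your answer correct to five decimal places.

Needing more than 11 emails ⇔ fewer than 2 successes in the first 11. With X ~ Binomial(11, 0.11), P(Y > 11) = P(X ≤ 1).
  k=0: C(11,0)·0.11^0·0.89^11 = 0.2775173
  k=1: C(11,1)·0.11^1·0.89^10 = 0.3772988
P(X ≤ 1) = 0.6548161

0.65482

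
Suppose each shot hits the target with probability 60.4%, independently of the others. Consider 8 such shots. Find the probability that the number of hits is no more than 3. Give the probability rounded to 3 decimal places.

0.168

X ~ Binomial(8, 0.604); P(X ≤ 3) = Σ C(8,k) p^k (1−p)^(8−k) over k:
  k=0: C(8,0)·0.604^0·0.396^8 = 0.00060
  k=1: C(8,1)·0.604^1·0.396^7 = 0.00738
  k=2: C(8,2)·0.604^2·0.396^6 = 0.03939
  k=3: C(8,3)·0.604^3·0.396^5 = 0.12016
Total = 0.16754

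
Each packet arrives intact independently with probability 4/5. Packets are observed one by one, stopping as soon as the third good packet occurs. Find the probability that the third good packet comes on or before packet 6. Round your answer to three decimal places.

0.983

Finishing within 6 packets ⇔ at least 3 successes in the first 6. With X ~ Binomial(6, 0.80), P(Y ≤ 6) = 1 − P(X ≤ 2).
  k=0: C(6,0)·0.80^0·0.20^6 = 0.00006
  k=1: C(6,1)·0.80^1·0.20^5 = 0.00154
  k=2: C(6,2)·0.80^2·0.20^4 = 0.01536
1 − 0.01696 = 0.98304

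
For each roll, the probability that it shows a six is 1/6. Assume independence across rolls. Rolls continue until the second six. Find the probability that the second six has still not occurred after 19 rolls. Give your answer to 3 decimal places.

Needing more than 19 rolls ⇔ fewer than 2 successes in the first 19. With X ~ Binomial(19, 0.166667), P(Y > 19) = P(X ≤ 1).
  k=0: C(19,0)·0.166667^0·0.833333^19 = 0.03130
  k=1: C(19,1)·0.166667^1·0.833333^18 = 0.11894
P(X ≤ 1) = 0.15024

0.150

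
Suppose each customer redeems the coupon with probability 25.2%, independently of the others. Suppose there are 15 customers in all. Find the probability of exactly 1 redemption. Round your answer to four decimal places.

X ~ Binomial(n=15, p=0.252).
P(X=1) = C(15,1) · p^1 · (1−p)^14
= 15 · 0.252 · 0.017164 = 0.064880

0.0649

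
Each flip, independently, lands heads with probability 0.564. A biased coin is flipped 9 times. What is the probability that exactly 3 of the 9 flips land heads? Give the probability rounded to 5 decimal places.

0.10352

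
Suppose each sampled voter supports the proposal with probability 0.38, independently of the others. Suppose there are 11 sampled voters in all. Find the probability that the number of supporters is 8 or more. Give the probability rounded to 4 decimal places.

0.0210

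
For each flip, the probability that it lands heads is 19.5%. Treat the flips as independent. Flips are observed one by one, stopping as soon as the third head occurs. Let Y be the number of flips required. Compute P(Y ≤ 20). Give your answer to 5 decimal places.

Finishing within 20 flips ⇔ at least 3 successes in the first 20. With X ~ Binomial(20, 0.195), P(Y ≤ 20) = 1 − P(X ≤ 2).
  k=0: C(20,0)·0.195^0·0.805^20 = 0.0130592
  k=1: C(20,1)·0.195^1·0.805^19 = 0.0632683
  k=2: C(20,2)·0.195^2·0.805^18 = 0.1455957
1 − 0.2219233 = 0.7780767

0.77808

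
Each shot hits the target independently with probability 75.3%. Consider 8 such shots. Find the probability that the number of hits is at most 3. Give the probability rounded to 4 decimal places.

X ~ Binomial(8, 0.753); P(X ≤ 3) = Σ C(8,k) p^k (1−p)^(8−k) over k:
  k=0: C(8,0)·0.753^0·0.247^8 = 0.000014
  k=1: C(8,1)·0.753^1·0.247^7 = 0.000338
  k=2: C(8,2)·0.753^2·0.247^6 = 0.003605
  k=3: C(8,3)·0.753^3·0.247^5 = 0.021982
Total = 0.025938

0.0259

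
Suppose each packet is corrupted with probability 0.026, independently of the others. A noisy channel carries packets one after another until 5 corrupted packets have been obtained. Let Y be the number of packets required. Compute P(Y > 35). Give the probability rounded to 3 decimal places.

Needing more than 35 packets ⇔ fewer than 5 successes in the first 35. With X ~ Binomial(35, 0.026), P(Y > 35) = P(X ≤ 4).
  k=0: C(35,0)·0.026^0·0.974^35 = 0.39771
  k=1: C(35,1)·0.026^1·0.974^34 = 0.37157
  k=2: C(35,2)·0.026^2·0.974^33 = 0.16862
  k=3: C(35,3)·0.026^3·0.974^32 = 0.04951
  k=4: C(35,4)·0.026^4·0.974^31 = 0.01057
P(X ≤ 4) = 0.99799

0.998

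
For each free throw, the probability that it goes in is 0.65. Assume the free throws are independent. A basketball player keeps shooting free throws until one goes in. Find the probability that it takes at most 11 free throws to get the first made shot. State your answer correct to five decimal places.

0.99999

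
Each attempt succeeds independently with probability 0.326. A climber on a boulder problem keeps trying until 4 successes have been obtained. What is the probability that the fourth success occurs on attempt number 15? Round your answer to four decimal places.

0.0536

Y = trial on which the fourth success occurs; negative binomial, r=4, p=0.326.
P(Y=15) = C(14,3) · p^4 · (1−p)^11
= 364 · 0.011295 · 0.013039 = 0.053608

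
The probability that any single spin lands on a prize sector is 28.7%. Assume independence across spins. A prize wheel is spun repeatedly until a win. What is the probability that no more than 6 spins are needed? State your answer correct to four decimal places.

Y = number of spins to the first success; geometric, p = 0.287.
P(Y ≤ 6) = 1 − (1−p)^6 = 1 − 0.131382 = 0.868618

0.8686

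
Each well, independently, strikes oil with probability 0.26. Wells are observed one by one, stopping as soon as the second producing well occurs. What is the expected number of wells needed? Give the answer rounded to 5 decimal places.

Y = total wells until the second success; negative binomial with r=2, p=0.26.
E[Y] = r / p = 2 / 0.26 = 7.6923077

7.69231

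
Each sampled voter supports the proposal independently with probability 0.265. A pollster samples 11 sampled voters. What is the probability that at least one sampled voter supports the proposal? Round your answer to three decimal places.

P(at least one) = 1 − P(none) = 1 − (1 − 0.265)^11
= 1 − 0.03382 = 0.96618

0.966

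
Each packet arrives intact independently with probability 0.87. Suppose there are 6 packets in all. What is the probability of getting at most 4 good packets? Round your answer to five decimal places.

0.17761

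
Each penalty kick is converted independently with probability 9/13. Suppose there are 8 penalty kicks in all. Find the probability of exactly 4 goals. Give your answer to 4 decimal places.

0.1441

X ~ Binomial(n=8, p=0.692308).
P(X=4) = C(8,4) · p^4 · (1−p)^4
= 70 · 0.22972 · 0.0089633 = 0.144132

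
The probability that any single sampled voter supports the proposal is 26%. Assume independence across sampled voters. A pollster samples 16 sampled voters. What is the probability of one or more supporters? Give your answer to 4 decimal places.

0.9919

P(at least one) = 1 − P(none) = 1 − (1 − 0.26)^16
= 1 − 0.008086 = 0.991914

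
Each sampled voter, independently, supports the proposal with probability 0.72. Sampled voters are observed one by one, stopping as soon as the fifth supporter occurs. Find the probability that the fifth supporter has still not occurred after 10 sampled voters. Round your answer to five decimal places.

0.03420

Needing more than 10 sampled voters ⇔ fewer than 5 successes in the first 10. With X ~ Binomial(10, 0.72), P(Y > 10) = P(X ≤ 4).
  k=0: C(10,0)·0.72^0·0.28^10 = 0.0000030
  k=1: C(10,1)·0.72^1·0.28^9 = 0.0000762
  k=2: C(10,2)·0.72^2·0.28^8 = 0.0008813
  k=3: C(10,3)·0.72^3·0.28^7 = 0.0060435
  k=4: C(10,4)·0.72^4·0.28^6 = 0.0271955
P(X ≤ 4) = 0.0341994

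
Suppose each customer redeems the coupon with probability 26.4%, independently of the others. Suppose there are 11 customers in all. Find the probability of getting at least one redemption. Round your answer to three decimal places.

0.966

P(at least one) = 1 − P(none) = 1 − (1 − 0.264)^11
= 1 − 0.03433 = 0.96567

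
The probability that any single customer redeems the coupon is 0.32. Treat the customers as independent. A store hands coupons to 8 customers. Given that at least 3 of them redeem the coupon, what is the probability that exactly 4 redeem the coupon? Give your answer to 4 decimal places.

0.3147

X ~ Binomial(8, 0.32). Want P(X=4 | X≥3) = P(X=4) / P(X≥3).
P(X=4) = C(8,4)·0.32^4·0.68^4 = 0.156940
P(X≥3) = 1 − 0.045716 − 0.172109 − 0.283473 = 0.498702
Ratio = 0.156940 / 0.498702 = 0.314697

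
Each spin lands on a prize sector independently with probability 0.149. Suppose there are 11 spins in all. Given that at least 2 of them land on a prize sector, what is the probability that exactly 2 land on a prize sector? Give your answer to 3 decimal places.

X ~ Binomial(11, 0.149). Want P(X=2 | X≥2) = P(X=2) / P(X≥2).
P(X=2) = C(11,2)·0.149^2·0.851^9 = 0.28583
P(X≥2) = 1 − 0.16952 − 0.32649 = 0.50398
Ratio = 0.28583 / 0.50398 = 0.56713

0.567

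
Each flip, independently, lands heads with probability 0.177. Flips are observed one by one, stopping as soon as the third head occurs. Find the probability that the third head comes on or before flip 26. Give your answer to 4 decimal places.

Finishing within 26 flips ⇔ at least 3 successes in the first 26. With X ~ Binomial(26, 0.177), P(Y ≤ 26) = 1 − P(X ≤ 2).
  k=0: C(26,0)·0.177^0·0.823^26 = 0.006315
  k=1: C(26,1)·0.177^1·0.823^25 = 0.035314
  k=2: C(26,2)·0.177^2·0.823^24 = 0.094935
1 − 0.136564 = 0.863436

0.8634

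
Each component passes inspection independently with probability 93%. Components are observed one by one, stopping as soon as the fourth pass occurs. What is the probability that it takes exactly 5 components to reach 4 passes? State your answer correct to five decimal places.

0.20945

Y = trial on which the fourth success occurs; negative binomial, r=4, p=0.93.
P(Y=5) = C(4,3) · p^4 · (1−p)^1
= 4 · 0.74805 · 0.07 = 0.2094546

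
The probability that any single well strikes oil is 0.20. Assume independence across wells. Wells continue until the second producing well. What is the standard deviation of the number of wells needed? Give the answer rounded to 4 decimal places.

Y = total wells until the second success; negative binomial with r=2, p=0.20.
SD(Y) = √[r(1−p)/p²] = √(40.000000) = 6.324555

6.3246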